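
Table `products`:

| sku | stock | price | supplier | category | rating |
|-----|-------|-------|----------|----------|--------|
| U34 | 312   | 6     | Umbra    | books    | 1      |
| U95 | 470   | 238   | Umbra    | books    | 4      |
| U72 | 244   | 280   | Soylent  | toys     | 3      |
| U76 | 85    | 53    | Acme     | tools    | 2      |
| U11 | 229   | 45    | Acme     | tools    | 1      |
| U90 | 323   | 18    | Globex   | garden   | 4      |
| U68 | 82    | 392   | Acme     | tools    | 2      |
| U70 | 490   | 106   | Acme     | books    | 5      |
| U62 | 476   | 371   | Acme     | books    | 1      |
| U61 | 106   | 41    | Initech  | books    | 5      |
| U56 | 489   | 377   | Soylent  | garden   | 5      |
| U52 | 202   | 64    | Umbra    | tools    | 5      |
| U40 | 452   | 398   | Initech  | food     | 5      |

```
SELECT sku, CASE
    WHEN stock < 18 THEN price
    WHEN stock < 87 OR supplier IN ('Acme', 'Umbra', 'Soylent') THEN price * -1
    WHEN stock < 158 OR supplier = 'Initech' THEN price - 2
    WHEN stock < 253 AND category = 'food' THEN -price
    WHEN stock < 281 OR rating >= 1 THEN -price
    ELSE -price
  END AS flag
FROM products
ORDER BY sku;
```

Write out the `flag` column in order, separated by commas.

sku=U11: stock < 87 OR supplier IN ('Acme', 'Umbra', 'Soylent') → -45
sku=U34: stock < 87 OR supplier IN ('Acme', 'Umbra', 'Soylent') → -6
sku=U40: stock < 158 OR supplier = 'Initech' → 396
sku=U52: stock < 87 OR supplier IN ('Acme', 'Umbra', 'Soylent') → -64
sku=U56: stock < 87 OR supplier IN ('Acme', 'Umbra', 'Soylent') → -377
sku=U61: stock < 158 OR supplier = 'Initech' → 39
sku=U62: stock < 87 OR supplier IN ('Acme', 'Umbra', 'Soylent') → -371
sku=U68: stock < 87 OR supplier IN ('Acme', 'Umbra', 'Soylent') → -392
sku=U70: stock < 87 OR supplier IN ('Acme', 'Umbra', 'Soylent') → -106
sku=U72: stock < 87 OR supplier IN ('Acme', 'Umbra', 'Soylent') → -280
sku=U76: stock < 87 OR supplier IN ('Acme', 'Umbra', 'Soylent') → -53
sku=U90: stock < 281 OR rating >= 1 → -18
sku=U95: stock < 87 OR supplier IN ('Acme', 'Umbra', 'Soylent') → -238

-45, -6, 396, -64, -377, 39, -371, -392, -106, -280, -53, -18, -238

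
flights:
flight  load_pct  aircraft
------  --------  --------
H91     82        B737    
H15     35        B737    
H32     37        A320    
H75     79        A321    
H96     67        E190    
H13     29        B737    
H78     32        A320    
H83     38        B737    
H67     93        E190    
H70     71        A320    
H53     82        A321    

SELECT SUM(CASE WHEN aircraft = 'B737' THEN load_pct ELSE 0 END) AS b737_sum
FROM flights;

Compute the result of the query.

flight=H91: ✓ → 82
flight=H15: ✓ → 35
flight=H32: ✗
flight=H75: ✗
flight=H96: ✗
flight=H13: ✓ → 29
flight=H78: ✗
flight=H83: ✓ → 38
flight=H67: ✗
flight=H70: ✗
flight=H53: ✗
b737_sum = 82 + 35 + 29 + 38 = 184

184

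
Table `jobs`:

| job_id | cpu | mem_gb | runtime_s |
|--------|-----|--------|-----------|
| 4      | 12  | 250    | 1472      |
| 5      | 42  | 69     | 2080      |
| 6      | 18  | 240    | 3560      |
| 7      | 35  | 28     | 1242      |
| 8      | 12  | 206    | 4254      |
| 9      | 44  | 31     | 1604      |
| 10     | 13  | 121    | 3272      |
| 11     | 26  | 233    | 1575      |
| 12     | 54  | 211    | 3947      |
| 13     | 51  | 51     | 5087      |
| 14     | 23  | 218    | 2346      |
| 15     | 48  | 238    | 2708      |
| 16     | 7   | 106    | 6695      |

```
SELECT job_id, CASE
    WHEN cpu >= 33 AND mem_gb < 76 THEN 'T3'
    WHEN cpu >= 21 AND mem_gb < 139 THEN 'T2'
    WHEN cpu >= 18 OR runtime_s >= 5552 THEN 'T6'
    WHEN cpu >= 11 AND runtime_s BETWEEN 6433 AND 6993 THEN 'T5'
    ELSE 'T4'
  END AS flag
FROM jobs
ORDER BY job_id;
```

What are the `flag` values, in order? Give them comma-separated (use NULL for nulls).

T4, T3, T6, T3, T4, T3, T4, T6, T6, T3, T6, T6, T6

job_id=4: ELSE → T4
job_id=5: cpu >= 33 AND mem_gb < 76 → T3
job_id=6: cpu >= 18 OR runtime_s >= 5552 → T6
job_id=7: cpu >= 33 AND mem_gb < 76 → T3
job_id=8: ELSE → T4
job_id=9: cpu >= 33 AND mem_gb < 76 → T3
job_id=10: ELSE → T4
job_id=11: cpu >= 18 OR runtime_s >= 5552 → T6
job_id=12: cpu >= 18 OR runtime_s >= 5552 → T6
job_id=13: cpu >= 33 AND mem_gb < 76 → T3
job_id=14: cpu >= 18 OR runtime_s >= 5552 → T6
job_id=15: cpu >= 18 OR runtime_s >= 5552 → T6
job_id=16: cpu >= 18 OR runtime_s >= 5552 → T6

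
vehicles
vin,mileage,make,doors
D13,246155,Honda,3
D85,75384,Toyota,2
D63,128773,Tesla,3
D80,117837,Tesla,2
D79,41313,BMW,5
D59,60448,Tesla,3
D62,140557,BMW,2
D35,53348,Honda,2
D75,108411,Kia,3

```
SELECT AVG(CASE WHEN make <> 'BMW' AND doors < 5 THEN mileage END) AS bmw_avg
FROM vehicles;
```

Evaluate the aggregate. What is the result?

112908

vin=D13: ✓ → 246155
vin=D85: ✓ → 75384
vin=D63: ✓ → 128773
vin=D80: ✓ → 117837
vin=D79: ✗
vin=D59: ✓ → 60448
vin=D62: ✗
vin=D35: ✓ → 53348
vin=D75: ✓ → 108411
bmw_avg = (246155 + 75384 + 128773 + 117837 + 60448 + 53348 + 108411) / 7 = 112908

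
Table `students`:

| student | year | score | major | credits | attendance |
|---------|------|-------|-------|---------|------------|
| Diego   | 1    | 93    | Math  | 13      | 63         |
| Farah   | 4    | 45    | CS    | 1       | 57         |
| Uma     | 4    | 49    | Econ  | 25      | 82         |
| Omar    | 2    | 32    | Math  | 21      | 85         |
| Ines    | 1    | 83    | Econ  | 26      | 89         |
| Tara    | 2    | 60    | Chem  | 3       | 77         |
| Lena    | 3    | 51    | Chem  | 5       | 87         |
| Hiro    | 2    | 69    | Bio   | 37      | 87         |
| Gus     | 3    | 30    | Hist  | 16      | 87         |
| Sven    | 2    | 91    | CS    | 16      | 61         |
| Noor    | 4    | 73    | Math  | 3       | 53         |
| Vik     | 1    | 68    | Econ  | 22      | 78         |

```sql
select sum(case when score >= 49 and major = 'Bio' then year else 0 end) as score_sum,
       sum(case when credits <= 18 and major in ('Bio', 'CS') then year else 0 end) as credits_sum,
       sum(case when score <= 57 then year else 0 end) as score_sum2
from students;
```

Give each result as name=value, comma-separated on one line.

score_sum=2, credits_sum=6, score_sum2=16

[score_sum: score >= 49 and major = 'Bio']
student=Diego: ✗
student=Farah: ✗
student=Uma: ✗
student=Omar: ✗
student=Ines: ✗
student=Tara: ✗
student=Lena: ✗
student=Hiro: ✓ → 2
student=Gus: ✗
student=Sven: ✗
student=Noor: ✗
student=Vik: ✗
score_sum = 2
—
[credits_sum: credits <= 18 and major in ('Bio', 'CS')]
student=Diego: ✗
student=Farah: ✓ → 4
student=Uma: ✗
student=Omar: ✗
student=Ines: ✗
student=Tara: ✗
student=Lena: ✗
student=Hiro: ✗
student=Gus: ✗
student=Sven: ✓ → 2
student=Noor: ✗
student=Vik: ✗
credits_sum = 4 + 2 = 6
—
[score_sum2: score <= 57]
student=Diego: ✗
student=Farah: ✓ → 4
student=Uma: ✓ → 4
student=Omar: ✓ → 2
student=Ines: ✗
student=Tara: ✗
student=Lena: ✓ → 3
student=Hiro: ✗
student=Gus: ✓ → 3
student=Sven: ✗
student=Noor: ✗
student=Vik: ✗
score_sum2 = 4 + 4 + 2 + 3 + 3 = 16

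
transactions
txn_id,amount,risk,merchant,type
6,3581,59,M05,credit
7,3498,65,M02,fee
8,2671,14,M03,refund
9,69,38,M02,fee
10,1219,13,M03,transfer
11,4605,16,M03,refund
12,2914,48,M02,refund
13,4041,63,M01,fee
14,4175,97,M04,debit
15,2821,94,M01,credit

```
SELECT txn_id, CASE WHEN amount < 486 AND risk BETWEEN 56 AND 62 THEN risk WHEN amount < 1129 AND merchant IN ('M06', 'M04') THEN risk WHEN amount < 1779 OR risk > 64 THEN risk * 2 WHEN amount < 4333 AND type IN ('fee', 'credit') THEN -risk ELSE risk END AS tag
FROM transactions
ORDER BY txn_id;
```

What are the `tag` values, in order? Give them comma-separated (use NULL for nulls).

-59, 130, 14, 76, 26, 16, 48, -63, 194, 188

txn_id=6: amount < 4333 AND type IN ('fee', 'credit') → -59
txn_id=7: amount < 1779 OR risk > 64 → 130
txn_id=8: ELSE → 14
txn_id=9: amount < 1779 OR risk > 64 → 76
txn_id=10: amount < 1779 OR risk > 64 → 26
txn_id=11: ELSE → 16
txn_id=12: ELSE → 48
txn_id=13: amount < 4333 AND type IN ('fee', 'credit') → -63
txn_id=14: amount < 1779 OR risk > 64 → 194
txn_id=15: amount < 1779 OR risk > 64 → 188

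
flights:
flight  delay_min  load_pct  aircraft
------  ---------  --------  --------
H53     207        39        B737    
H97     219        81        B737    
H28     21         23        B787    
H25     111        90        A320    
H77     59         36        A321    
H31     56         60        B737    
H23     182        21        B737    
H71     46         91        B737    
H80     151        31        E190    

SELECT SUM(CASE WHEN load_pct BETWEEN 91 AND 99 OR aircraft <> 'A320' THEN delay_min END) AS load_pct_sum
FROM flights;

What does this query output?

flight=H53: ✓ → 207
flight=H97: ✓ → 219
flight=H28: ✓ → 21
flight=H25: ✗
flight=H77: ✓ → 59
flight=H31: ✓ → 56
flight=H23: ✓ → 182
flight=H71: ✓ → 46
flight=H80: ✓ → 151
load_pct_sum = 207 + 219 + 21 + 59 + 56 + 182 + 46 + 151 = 941

941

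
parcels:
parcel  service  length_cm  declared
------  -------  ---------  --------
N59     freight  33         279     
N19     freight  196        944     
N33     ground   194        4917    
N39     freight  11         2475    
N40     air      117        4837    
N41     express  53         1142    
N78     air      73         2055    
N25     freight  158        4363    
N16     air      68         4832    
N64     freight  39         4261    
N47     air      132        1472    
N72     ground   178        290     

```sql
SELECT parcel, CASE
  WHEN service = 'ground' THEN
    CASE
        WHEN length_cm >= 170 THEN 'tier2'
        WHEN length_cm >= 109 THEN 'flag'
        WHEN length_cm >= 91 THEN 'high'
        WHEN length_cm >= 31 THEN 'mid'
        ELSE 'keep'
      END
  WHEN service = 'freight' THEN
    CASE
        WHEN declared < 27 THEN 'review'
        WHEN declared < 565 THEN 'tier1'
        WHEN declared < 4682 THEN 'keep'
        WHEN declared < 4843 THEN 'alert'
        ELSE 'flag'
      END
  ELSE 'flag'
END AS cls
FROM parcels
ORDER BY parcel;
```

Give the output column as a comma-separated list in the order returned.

parcel=N16: service='air' → outer ELSE → flag
parcel=N19: service='freight' → inner[declared < 4682] → keep
parcel=N25: service='freight' → inner[declared < 4682] → keep
parcel=N33: service='ground' → inner[length_cm >= 170] → tier2
parcel=N39: service='freight' → inner[declared < 4682] → keep
parcel=N40: service='air' → outer ELSE → flag
parcel=N41: service='express' → outer ELSE → flag
parcel=N47: service='air' → outer ELSE → flag
parcel=N59: service='freight' → inner[declared < 565] → tier1
parcel=N64: service='freight' → inner[declared < 4682] → keep
parcel=N72: service='ground' → inner[length_cm >= 170] → tier2
parcel=N78: service='air' → outer ELSE → flag

flag, keep, keep, tier2, keep, flag, flag, flag, tier1, keep, tier2, flag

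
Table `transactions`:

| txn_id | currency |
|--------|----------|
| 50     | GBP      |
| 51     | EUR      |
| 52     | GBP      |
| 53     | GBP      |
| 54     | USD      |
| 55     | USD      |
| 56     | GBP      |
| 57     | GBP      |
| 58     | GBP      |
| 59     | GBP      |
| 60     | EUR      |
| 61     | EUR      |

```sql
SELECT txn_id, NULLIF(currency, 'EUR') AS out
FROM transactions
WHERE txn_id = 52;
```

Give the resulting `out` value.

txn_id = 52: currency=GBP.
currency=GBP vs EUR: differ → GBP

GBP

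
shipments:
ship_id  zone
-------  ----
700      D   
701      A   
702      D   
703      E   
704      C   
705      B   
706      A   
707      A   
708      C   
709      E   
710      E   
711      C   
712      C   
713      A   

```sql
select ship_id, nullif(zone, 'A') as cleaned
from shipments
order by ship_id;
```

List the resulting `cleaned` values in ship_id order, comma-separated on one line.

ship_id=700: zone=D vs A: differ → D
ship_id=701: zone=A vs A: equal → NULL
ship_id=702: zone=D vs A: differ → D
ship_id=703: zone=E vs A: differ → E
ship_id=704: zone=C vs A: differ → C
ship_id=705: zone=B vs A: differ → B
ship_id=706: zone=A vs A: equal → NULL
ship_id=707: zone=A vs A: equal → NULL
ship_id=708: zone=C vs A: differ → C
ship_id=709: zone=E vs A: differ → E
ship_id=710: zone=E vs A: differ → E
ship_id=711: zone=C vs A: differ → C
ship_id=712: zone=C vs A: differ → C
ship_id=713: zone=A vs A: equal → NULL

D, NULL, D, E, C, B, NULL, NULL, C, E, E, C, C, NULL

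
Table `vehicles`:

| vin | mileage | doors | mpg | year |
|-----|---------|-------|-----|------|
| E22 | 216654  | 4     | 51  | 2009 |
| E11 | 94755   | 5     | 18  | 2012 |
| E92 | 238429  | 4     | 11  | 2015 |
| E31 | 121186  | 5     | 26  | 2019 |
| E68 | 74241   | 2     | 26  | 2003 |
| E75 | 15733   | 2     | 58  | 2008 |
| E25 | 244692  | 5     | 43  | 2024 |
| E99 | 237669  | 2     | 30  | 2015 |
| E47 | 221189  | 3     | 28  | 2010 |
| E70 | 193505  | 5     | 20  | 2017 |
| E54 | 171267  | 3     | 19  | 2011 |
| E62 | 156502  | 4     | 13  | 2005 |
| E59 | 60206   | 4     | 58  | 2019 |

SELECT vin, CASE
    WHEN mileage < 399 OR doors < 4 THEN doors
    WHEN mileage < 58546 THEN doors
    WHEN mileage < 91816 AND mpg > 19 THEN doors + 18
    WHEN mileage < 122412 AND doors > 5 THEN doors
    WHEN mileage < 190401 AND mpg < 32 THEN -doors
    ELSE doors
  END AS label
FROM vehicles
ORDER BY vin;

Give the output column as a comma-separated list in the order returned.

vin=E11: mileage < 190401 AND mpg < 32 → -5
vin=E22: ELSE → 4
vin=E25: ELSE → 5
vin=E31: mileage < 190401 AND mpg < 32 → -5
vin=E47: mileage < 399 OR doors < 4 → 3
vin=E54: mileage < 399 OR doors < 4 → 3
vin=E59: mileage < 91816 AND mpg > 19 → 22
vin=E62: mileage < 190401 AND mpg < 32 → -4
vin=E68: mileage < 399 OR doors < 4 → 2
vin=E70: ELSE → 5
vin=E75: mileage < 399 OR doors < 4 → 2
vin=E92: ELSE → 4
vin=E99: mileage < 399 OR doors < 4 → 2

-5, 4, 5, -5, 3, 3, 22, -4, 2, 5, 2, 4, 2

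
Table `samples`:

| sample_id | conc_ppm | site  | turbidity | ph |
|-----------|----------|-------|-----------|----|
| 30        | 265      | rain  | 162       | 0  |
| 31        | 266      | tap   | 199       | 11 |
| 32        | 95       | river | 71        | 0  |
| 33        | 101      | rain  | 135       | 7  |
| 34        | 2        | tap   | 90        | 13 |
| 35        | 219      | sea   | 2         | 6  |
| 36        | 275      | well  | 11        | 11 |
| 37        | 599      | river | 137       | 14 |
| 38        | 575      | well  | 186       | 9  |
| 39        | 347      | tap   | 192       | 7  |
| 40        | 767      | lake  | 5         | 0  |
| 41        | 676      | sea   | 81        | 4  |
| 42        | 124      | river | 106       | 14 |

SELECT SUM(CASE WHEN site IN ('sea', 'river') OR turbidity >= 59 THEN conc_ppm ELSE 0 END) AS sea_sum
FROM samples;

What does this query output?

sample_id=30: ✓ → 265
sample_id=31: ✓ → 266
sample_id=32: ✓ → 95
sample_id=33: ✓ → 101
sample_id=34: ✓ → 2
sample_id=35: ✓ → 219
sample_id=36: ✗
sample_id=37: ✓ → 599
sample_id=38: ✓ → 575
sample_id=39: ✓ → 347
sample_id=40: ✗
sample_id=41: ✓ → 676
sample_id=42: ✓ → 124
sea_sum = 265 + 266 + 95 + 101 + 2 + 219 + 599 + 575 + 347 + 676 + 124 = 3269

3269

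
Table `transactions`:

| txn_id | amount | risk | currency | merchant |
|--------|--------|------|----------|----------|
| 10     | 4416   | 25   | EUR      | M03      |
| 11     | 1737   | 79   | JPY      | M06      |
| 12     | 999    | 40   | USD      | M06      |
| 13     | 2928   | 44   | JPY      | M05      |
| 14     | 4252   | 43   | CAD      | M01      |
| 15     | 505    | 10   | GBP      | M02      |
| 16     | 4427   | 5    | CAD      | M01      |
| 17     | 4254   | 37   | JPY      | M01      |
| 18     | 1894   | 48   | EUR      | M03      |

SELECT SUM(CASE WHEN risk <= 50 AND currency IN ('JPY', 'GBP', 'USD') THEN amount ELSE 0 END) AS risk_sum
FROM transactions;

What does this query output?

8686

txn_id=10: ✗
txn_id=11: ✗
txn_id=12: ✓ → 999
txn_id=13: ✓ → 2928
txn_id=14: ✗
txn_id=15: ✓ → 505
txn_id=16: ✗
txn_id=17: ✓ → 4254
txn_id=18: ✗
risk_sum = 999 + 2928 + 505 + 4254 = 8686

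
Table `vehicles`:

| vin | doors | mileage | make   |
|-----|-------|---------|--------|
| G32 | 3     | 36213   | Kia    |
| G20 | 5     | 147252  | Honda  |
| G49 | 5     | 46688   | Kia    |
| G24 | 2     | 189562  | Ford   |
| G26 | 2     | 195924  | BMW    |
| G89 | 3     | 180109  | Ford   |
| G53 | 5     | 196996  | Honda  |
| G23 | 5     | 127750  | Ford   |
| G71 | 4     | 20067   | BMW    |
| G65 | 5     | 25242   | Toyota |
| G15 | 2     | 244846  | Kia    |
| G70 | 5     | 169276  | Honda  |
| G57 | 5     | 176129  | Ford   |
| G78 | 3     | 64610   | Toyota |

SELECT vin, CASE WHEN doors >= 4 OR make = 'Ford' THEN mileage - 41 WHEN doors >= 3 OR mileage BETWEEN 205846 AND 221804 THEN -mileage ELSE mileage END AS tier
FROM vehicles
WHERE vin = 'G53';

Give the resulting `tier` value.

196955

vin = G53: doors=5, mileage=196996, make=Honda.
doors >= 4 OR make = 'Ford' → true → 196955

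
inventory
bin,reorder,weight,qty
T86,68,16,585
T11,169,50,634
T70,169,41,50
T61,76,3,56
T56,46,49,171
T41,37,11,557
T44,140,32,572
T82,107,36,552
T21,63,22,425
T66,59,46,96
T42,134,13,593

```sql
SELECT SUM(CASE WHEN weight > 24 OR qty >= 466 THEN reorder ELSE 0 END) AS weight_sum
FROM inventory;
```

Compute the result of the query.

bin=T86: ✓ → 68
bin=T11: ✓ → 169
bin=T70: ✓ → 169
bin=T61: ✗
bin=T56: ✓ → 46
bin=T41: ✓ → 37
bin=T44: ✓ → 140
bin=T82: ✓ → 107
bin=T21: ✗
bin=T66: ✓ → 59
bin=T42: ✓ → 134
weight_sum = 68 + 169 + 169 + 46 + 37 + 140 + 107 + 59 + 134 = 929

929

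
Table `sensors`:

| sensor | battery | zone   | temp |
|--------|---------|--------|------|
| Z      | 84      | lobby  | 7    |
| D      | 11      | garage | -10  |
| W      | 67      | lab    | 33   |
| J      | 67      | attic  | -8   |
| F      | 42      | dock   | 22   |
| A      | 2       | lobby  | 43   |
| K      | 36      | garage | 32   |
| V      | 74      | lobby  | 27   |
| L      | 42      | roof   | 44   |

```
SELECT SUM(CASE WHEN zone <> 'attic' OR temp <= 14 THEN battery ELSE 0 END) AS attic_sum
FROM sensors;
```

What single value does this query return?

425

sensor=Z: ✓ → 84
sensor=D: ✓ → 11
sensor=W: ✓ → 67
sensor=J: ✓ → 67
sensor=F: ✓ → 42
sensor=A: ✓ → 2
sensor=K: ✓ → 36
sensor=V: ✓ → 74
sensor=L: ✓ → 42
attic_sum = 84 + 11 + 67 + 67 + 42 + 2 + 36 + 74 + 42 = 425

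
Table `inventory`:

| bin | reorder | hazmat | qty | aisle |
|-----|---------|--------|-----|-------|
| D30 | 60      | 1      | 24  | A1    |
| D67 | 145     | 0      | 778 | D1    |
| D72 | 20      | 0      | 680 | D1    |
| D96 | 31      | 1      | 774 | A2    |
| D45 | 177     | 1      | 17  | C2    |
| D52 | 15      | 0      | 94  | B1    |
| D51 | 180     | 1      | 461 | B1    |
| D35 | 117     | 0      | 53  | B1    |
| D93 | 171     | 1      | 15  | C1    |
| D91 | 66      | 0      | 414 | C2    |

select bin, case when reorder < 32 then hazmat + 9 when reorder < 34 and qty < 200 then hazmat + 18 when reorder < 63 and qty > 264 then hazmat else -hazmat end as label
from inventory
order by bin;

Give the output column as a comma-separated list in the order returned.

-1, 0, -1, -1, 9, 0, 9, 0, -1, 10

bin=D30: ELSE → -1
bin=D35: ELSE → 0
bin=D45: ELSE → -1
bin=D51: ELSE → -1
bin=D52: reorder < 32 → 9
bin=D67: ELSE → 0
bin=D72: reorder < 32 → 9
bin=D91: ELSE → 0
bin=D93: ELSE → -1
bin=D96: reorder < 32 → 10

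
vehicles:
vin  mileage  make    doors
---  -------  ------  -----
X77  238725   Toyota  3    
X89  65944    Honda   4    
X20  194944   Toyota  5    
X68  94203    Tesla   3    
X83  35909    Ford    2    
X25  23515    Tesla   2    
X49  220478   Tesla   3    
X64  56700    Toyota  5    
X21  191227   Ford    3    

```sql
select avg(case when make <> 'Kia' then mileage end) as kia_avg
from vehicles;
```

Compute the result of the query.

vin=X77: ✓ → 238725
vin=X89: ✓ → 65944
vin=X20: ✓ → 194944
vin=X68: ✓ → 94203
vin=X83: ✓ → 35909
vin=X25: ✓ → 23515
vin=X49: ✓ → 220478
vin=X64: ✓ → 56700
vin=X21: ✓ → 191227
kia_avg = (238725 + 65944 + 194944 + 94203 + 35909 + 23515 + 220478 + 56700 + 191227) / 9 = 124627.2222222222

124627.2222222222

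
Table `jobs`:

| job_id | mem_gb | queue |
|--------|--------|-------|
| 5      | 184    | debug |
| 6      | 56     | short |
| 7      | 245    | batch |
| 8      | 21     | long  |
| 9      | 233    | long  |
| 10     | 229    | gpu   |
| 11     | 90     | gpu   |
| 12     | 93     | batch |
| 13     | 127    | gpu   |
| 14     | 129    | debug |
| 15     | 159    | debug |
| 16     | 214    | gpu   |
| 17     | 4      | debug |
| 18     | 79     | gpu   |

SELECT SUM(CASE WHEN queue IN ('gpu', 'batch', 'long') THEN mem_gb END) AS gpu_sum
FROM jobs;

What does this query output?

1331

job_id=5: ✗
job_id=6: ✗
job_id=7: ✓ → 245
job_id=8: ✓ → 21
job_id=9: ✓ → 233
job_id=10: ✓ → 229
job_id=11: ✓ → 90
job_id=12: ✓ → 93
job_id=13: ✓ → 127
job_id=14: ✗
job_id=15: ✗
job_id=16: ✓ → 214
job_id=17: ✗
job_id=18: ✓ → 79
gpu_sum = 245 + 21 + 233 + 229 + 90 + 93 + 127 + 214 + 79 = 1331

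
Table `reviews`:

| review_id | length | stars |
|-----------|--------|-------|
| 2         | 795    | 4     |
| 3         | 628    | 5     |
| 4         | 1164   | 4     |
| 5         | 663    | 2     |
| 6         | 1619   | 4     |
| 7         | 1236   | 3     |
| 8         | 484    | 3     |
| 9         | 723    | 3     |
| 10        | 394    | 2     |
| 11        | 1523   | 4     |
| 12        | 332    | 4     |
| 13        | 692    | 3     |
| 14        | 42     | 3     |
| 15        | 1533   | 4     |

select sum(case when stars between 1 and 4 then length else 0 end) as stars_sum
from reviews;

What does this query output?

11200

review_id=2: ✓ → 795
review_id=3: ✗
review_id=4: ✓ → 1164
review_id=5: ✓ → 663
review_id=6: ✓ → 1619
review_id=7: ✓ → 1236
review_id=8: ✓ → 484
review_id=9: ✓ → 723
review_id=10: ✓ → 394
review_id=11: ✓ → 1523
review_id=12: ✓ → 332
review_id=13: ✓ → 692
review_id=14: ✓ → 42
review_id=15: ✓ → 1533
stars_sum = 795 + 1164 + 663 + 1619 + 1236 + 484 + 723 + 394 + 1523 + 332 + 692 + 42 + 1533 = 11200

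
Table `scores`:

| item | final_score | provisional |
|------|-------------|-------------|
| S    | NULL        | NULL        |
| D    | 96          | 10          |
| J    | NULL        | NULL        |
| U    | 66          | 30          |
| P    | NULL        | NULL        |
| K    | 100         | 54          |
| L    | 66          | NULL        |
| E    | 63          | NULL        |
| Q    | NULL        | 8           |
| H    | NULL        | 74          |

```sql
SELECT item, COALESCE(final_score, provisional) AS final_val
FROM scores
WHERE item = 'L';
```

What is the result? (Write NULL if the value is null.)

66

item = L: final_score=66, provisional=NULL.
final_score=66 → 66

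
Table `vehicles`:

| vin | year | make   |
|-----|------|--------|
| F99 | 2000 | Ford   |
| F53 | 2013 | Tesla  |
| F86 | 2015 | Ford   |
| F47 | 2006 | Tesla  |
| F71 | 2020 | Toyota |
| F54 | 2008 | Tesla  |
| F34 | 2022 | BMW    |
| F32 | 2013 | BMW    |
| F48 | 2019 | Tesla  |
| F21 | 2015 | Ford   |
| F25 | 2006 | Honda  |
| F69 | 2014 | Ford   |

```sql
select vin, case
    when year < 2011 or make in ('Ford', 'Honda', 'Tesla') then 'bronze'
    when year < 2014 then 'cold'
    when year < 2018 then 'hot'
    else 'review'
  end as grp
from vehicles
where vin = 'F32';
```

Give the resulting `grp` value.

vin = F32: year=2013, make=BMW.
year < 2011 or make in ('Ford', 'Honda', 'Tesla') → false
year < 2014 → true → cold

cold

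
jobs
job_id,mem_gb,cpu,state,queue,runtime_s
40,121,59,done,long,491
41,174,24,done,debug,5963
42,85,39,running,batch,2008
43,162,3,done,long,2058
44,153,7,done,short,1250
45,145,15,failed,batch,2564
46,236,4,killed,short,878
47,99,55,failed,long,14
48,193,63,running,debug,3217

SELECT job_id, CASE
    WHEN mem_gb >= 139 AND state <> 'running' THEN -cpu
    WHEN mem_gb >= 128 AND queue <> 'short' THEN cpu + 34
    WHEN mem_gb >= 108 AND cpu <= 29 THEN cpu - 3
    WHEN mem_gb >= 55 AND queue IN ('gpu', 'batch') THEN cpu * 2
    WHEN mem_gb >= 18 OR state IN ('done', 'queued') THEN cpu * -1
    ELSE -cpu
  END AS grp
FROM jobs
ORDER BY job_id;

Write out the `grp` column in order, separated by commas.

-59, -24, 78, -3, -7, -15, -4, -55, 97

job_id=40: mem_gb >= 18 OR state IN ('done', 'queued') → -59
job_id=41: mem_gb >= 139 AND state <> 'running' → -24
job_id=42: mem_gb >= 55 AND queue IN ('gpu', 'batch') → 78
job_id=43: mem_gb >= 139 AND state <> 'running' → -3
job_id=44: mem_gb >= 139 AND state <> 'running' → -7
job_id=45: mem_gb >= 139 AND state <> 'running' → -15
job_id=46: mem_gb >= 139 AND state <> 'running' → -4
job_id=47: mem_gb >= 18 OR state IN ('done', 'queued') → -55
job_id=48: mem_gb >= 128 AND queue <> 'short' → 97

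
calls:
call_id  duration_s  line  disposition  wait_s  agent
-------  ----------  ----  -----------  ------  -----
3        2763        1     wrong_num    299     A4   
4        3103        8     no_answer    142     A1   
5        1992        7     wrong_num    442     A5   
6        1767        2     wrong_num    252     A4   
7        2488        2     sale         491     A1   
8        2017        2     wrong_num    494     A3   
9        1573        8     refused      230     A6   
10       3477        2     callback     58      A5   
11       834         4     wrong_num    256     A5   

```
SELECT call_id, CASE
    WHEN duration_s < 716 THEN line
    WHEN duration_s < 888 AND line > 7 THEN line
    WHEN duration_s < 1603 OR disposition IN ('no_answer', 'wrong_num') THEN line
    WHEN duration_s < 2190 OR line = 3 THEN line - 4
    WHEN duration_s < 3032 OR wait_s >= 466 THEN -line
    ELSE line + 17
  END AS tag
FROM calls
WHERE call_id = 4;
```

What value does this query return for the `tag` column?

call_id = 4: duration_s=3103, line=8, disposition=no_answer, wait_s=142, agent=A1.
duration_s < 716 → false
duration_s < 888 AND line > 7 → false
duration_s < 1603 OR disposition IN ('no_answer', 'wrong_num') → true → 8

8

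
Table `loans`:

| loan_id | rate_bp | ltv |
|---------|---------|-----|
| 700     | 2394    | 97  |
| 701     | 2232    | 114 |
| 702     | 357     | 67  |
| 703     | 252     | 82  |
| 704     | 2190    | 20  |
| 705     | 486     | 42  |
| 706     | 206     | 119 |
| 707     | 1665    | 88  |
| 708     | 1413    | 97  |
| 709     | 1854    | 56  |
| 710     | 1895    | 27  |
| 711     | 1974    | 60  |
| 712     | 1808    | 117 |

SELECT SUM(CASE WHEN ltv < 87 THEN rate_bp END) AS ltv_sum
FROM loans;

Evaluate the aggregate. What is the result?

9008

loan_id=700: ✗
loan_id=701: ✗
loan_id=702: ✓ → 357
loan_id=703: ✓ → 252
loan_id=704: ✓ → 2190
loan_id=705: ✓ → 486
loan_id=706: ✗
loan_id=707: ✗
loan_id=708: ✗
loan_id=709: ✓ → 1854
loan_id=710: ✓ → 1895
loan_id=711: ✓ → 1974
loan_id=712: ✗
ltv_sum = 357 + 252 + 2190 + 486 + 1854 + 1895 + 1974 = 9008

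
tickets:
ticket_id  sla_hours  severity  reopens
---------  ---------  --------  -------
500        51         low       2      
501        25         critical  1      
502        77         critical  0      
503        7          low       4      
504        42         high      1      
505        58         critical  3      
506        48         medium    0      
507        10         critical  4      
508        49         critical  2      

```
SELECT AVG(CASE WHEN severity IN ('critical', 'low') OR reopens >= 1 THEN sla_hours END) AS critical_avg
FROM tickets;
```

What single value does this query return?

ticket_id=500: ✓ → 51
ticket_id=501: ✓ → 25
ticket_id=502: ✓ → 77
ticket_id=503: ✓ → 7
ticket_id=504: ✓ → 42
ticket_id=505: ✓ → 58
ticket_id=506: ✗
ticket_id=507: ✓ → 10
ticket_id=508: ✓ → 49
critical_avg = (51 + 25 + 77 + 7 + 42 + 58 + 10 + 49) / 8 = 39.875

39.875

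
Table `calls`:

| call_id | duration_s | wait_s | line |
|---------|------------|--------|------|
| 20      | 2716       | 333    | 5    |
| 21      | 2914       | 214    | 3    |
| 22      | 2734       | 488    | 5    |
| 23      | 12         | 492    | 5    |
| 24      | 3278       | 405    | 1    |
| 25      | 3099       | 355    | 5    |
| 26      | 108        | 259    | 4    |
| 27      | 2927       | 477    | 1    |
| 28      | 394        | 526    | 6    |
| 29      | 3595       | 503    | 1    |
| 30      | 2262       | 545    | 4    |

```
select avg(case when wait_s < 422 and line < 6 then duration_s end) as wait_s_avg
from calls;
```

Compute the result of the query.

2423

call_id=20: ✓ → 2716
call_id=21: ✓ → 2914
call_id=22: ✗
call_id=23: ✗
call_id=24: ✓ → 3278
call_id=25: ✓ → 3099
call_id=26: ✓ → 108
call_id=27: ✗
call_id=28: ✗
call_id=29: ✗
call_id=30: ✗
wait_s_avg = (2716 + 2914 + 3278 + 3099 + 108) / 5 = 2423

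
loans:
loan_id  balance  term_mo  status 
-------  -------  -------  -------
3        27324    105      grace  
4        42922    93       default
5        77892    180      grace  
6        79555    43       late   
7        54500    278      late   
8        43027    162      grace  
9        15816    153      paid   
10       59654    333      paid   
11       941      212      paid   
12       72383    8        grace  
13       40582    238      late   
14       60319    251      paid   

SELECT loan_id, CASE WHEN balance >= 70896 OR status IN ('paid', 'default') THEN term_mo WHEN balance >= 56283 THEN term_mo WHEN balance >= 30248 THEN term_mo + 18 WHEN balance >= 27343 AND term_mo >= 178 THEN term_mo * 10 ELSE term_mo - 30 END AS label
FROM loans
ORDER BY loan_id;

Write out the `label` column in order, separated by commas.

75, 93, 180, 43, 296, 180, 153, 333, 212, 8, 256, 251

loan_id=3: ELSE → 75
loan_id=4: balance >= 70896 OR status IN ('paid', 'default') → 93
loan_id=5: balance >= 70896 OR status IN ('paid', 'default') → 180
loan_id=6: balance >= 70896 OR status IN ('paid', 'default') → 43
loan_id=7: balance >= 30248 → 296
loan_id=8: balance >= 30248 → 180
loan_id=9: balance >= 70896 OR status IN ('paid', 'default') → 153
loan_id=10: balance >= 70896 OR status IN ('paid', 'default') → 333
loan_id=11: balance >= 70896 OR status IN ('paid', 'default') → 212
loan_id=12: balance >= 70896 OR status IN ('paid', 'default') → 8
loan_id=13: balance >= 30248 → 256
loan_id=14: balance >= 70896 OR status IN ('paid', 'default') → 251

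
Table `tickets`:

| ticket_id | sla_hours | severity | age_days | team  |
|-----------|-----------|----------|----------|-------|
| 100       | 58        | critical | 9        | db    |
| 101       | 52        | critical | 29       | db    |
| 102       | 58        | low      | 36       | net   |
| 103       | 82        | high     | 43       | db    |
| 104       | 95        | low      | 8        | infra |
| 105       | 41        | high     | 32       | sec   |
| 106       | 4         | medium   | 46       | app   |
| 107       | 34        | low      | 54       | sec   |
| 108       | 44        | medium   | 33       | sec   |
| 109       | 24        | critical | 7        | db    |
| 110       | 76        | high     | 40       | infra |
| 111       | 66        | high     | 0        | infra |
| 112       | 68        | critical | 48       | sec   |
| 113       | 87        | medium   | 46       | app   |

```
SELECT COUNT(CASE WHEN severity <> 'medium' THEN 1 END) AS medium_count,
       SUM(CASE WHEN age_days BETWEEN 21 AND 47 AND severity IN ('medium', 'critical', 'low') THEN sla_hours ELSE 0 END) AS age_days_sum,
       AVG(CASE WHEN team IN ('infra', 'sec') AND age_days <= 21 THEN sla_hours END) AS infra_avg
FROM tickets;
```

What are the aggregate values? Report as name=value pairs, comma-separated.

[medium_count: severity <> 'medium']
ticket_id=100: ✓ → 1
ticket_id=101: ✓ → 1
ticket_id=102: ✓ → 1
ticket_id=103: ✓ → 1
ticket_id=104: ✓ → 1
ticket_id=105: ✓ → 1
ticket_id=106: ✗
ticket_id=107: ✓ → 1
ticket_id=108: ✗
ticket_id=109: ✓ → 1
ticket_id=110: ✓ → 1
ticket_id=111: ✓ → 1
ticket_id=112: ✓ → 1
ticket_id=113: ✗
medium_count = COUNT(1, 1, 1, 1, 1, 1, 1, 1, 1, 1, 1) = 11
—
[age_days_sum: age_days BETWEEN 21 AND 47 AND severity IN ('medium', 'critical', 'low')]
ticket_id=100: ✗
ticket_id=101: ✓ → 52
ticket_id=102: ✓ → 58
ticket_id=103: ✗
ticket_id=104: ✗
ticket_id=105: ✗
ticket_id=106: ✓ → 4
ticket_id=107: ✗
ticket_id=108: ✓ → 44
ticket_id=109: ✗
ticket_id=110: ✗
ticket_id=111: ✗
ticket_id=112: ✗
ticket_id=113: ✓ → 87
age_days_sum = 52 + 58 + 4 + 44 + 87 = 245
—
[infra_avg: team IN ('infra', 'sec') AND age_days <= 21]
ticket_id=100: ✗
ticket_id=101: ✗
ticket_id=102: ✗
ticket_id=103: ✗
ticket_id=104: ✓ → 95
ticket_id=105: ✗
ticket_id=106: ✗
ticket_id=107: ✗
ticket_id=108: ✗
ticket_id=109: ✗
ticket_id=110: ✗
ticket_id=111: ✓ → 66
ticket_id=112: ✗
ticket_id=113: ✗
infra_avg = (95 + 66) / 2 = 80.5

medium_count=11, age_days_sum=245, infra_avg=80.5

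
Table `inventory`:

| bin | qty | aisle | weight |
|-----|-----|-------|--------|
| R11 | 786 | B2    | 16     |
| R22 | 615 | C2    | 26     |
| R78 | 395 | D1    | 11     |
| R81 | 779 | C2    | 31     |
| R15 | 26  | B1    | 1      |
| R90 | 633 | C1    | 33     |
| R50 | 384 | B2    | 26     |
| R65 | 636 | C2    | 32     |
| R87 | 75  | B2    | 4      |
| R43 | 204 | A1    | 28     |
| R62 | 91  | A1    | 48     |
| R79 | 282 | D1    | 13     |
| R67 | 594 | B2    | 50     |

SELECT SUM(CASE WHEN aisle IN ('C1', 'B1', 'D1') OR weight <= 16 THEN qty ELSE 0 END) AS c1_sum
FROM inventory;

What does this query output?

bin=R11: ✓ → 786
bin=R22: ✗
bin=R78: ✓ → 395
bin=R81: ✗
bin=R15: ✓ → 26
bin=R90: ✓ → 633
bin=R50: ✗
bin=R65: ✗
bin=R87: ✓ → 75
bin=R43: ✗
bin=R62: ✗
bin=R79: ✓ → 282
bin=R67: ✗
c1_sum = 786 + 395 + 26 + 633 + 75 + 282 = 2197

2197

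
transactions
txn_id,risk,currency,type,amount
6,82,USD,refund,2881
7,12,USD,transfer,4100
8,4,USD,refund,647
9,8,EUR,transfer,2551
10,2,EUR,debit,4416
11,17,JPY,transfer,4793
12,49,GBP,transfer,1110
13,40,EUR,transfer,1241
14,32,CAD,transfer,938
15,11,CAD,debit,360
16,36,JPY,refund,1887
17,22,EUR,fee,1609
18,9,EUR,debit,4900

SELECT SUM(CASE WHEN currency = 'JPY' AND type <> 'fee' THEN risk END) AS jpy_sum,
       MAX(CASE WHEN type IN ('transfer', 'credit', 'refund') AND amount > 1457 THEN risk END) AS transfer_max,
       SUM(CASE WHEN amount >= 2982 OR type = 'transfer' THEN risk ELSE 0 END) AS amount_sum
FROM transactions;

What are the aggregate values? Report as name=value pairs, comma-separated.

[jpy_sum: currency = 'JPY' AND type <> 'fee']
txn_id=6: ✗
txn_id=7: ✗
txn_id=8: ✗
txn_id=9: ✗
txn_id=10: ✗
txn_id=11: ✓ → 17
txn_id=12: ✗
txn_id=13: ✗
txn_id=14: ✗
txn_id=15: ✗
txn_id=16: ✓ → 36
txn_id=17: ✗
txn_id=18: ✗
jpy_sum = 17 + 36 = 53
—
[transfer_max: type IN ('transfer', 'credit', 'refund') AND amount > 1457]
txn_id=6: ✓ → 82
txn_id=7: ✓ → 12
txn_id=8: ✗
txn_id=9: ✓ → 8
txn_id=10: ✗
txn_id=11: ✓ → 17
txn_id=12: ✗
txn_id=13: ✗
txn_id=14: ✗
txn_id=15: ✗
txn_id=16: ✓ → 36
txn_id=17: ✗
txn_id=18: ✗
transfer_max = MAX(82, 12, 8, 17, 36) = 82
—
[amount_sum: amount >= 2982 OR type = 'transfer']
txn_id=6: ✗
txn_id=7: ✓ → 12
txn_id=8: ✗
txn_id=9: ✓ → 8
txn_id=10: ✓ → 2
txn_id=11: ✓ → 17
txn_id=12: ✓ → 49
txn_id=13: ✓ → 40
txn_id=14: ✓ → 32
txn_id=15: ✗
txn_id=16: ✗
txn_id=17: ✗
txn_id=18: ✓ → 9
amount_sum = 12 + 8 + 2 + 17 + 49 + 40 + 32 + 9 = 169

jpy_sum=53, transfer_max=82, amount_sum=169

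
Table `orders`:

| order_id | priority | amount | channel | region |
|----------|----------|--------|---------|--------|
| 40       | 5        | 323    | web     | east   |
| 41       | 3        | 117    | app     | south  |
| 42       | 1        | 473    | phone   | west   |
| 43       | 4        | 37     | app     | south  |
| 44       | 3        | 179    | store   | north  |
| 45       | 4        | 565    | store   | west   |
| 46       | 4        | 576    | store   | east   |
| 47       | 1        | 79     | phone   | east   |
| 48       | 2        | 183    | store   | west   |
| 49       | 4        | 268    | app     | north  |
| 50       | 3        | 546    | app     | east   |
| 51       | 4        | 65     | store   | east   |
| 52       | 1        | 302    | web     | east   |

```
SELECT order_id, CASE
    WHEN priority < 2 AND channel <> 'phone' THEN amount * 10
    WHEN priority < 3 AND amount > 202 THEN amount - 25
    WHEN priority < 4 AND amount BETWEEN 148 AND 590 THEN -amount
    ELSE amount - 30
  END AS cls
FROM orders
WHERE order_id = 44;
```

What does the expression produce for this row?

order_id = 44: priority=3, amount=179, channel=store, region=north.
priority < 2 AND channel <> 'phone' → false
priority < 3 AND amount > 202 → false
priority < 4 AND amount BETWEEN 148 AND 590 → true → -179

-179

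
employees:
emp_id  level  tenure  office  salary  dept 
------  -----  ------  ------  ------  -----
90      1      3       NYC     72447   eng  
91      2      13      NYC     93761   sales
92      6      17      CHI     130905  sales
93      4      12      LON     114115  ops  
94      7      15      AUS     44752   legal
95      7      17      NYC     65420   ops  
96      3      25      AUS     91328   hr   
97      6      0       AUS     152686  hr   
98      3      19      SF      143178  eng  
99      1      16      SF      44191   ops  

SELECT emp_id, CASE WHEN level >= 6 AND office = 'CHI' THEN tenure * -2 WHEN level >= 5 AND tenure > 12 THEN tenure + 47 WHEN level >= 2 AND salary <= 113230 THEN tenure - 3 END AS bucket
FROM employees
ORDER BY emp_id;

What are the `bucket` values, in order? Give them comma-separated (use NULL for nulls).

emp_id=90: (no match → NULL) → NULL
emp_id=91: level >= 2 AND salary <= 113230 → 10
emp_id=92: level >= 6 AND office = 'CHI' → -34
emp_id=93: (no match → NULL) → NULL
emp_id=94: level >= 5 AND tenure > 12 → 62
emp_id=95: level >= 5 AND tenure > 12 → 64
emp_id=96: level >= 2 AND salary <= 113230 → 22
emp_id=97: (no match → NULL) → NULL
emp_id=98: (no match → NULL) → NULL
emp_id=99: (no match → NULL) → NULL

NULL, 10, -34, NULL, 62, 64, 22, NULL, NULL, NULL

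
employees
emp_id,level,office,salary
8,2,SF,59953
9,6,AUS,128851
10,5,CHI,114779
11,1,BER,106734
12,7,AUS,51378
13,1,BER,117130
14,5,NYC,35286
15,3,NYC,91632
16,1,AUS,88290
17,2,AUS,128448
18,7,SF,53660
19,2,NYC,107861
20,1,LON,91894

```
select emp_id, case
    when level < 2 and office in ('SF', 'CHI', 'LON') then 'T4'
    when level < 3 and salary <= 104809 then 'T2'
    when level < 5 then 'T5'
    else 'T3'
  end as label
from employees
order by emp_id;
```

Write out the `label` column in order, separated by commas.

T2, T3, T3, T5, T3, T5, T3, T5, T2, T5, T3, T5, T4

emp_id=8: level < 3 and salary <= 104809 → T2
emp_id=9: ELSE → T3
emp_id=10: ELSE → T3
emp_id=11: level < 5 → T5
emp_id=12: ELSE → T3
emp_id=13: level < 5 → T5
emp_id=14: ELSE → T3
emp_id=15: level < 5 → T5
emp_id=16: level < 3 and salary <= 104809 → T2
emp_id=17: level < 5 → T5
emp_id=18: ELSE → T3
emp_id=19: level < 5 → T5
emp_id=20: level < 2 and office in ('SF', 'CHI', 'LON') → T4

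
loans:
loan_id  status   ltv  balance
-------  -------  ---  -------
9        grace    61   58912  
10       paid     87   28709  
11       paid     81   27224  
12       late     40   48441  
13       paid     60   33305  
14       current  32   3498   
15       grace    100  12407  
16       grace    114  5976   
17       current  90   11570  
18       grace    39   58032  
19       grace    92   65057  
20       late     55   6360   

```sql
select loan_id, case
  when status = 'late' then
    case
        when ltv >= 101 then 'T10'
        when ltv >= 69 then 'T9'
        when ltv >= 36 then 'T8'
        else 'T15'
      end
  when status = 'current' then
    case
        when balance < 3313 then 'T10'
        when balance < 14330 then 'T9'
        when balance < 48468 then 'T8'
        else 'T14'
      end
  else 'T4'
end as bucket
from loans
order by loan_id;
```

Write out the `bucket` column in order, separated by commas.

T4, T4, T4, T8, T4, T9, T4, T4, T9, T4, T4, T8

loan_id=9: status='grace' → outer ELSE → T4
loan_id=10: status='paid' → outer ELSE → T4
loan_id=11: status='paid' → outer ELSE → T4
loan_id=12: status='late' → inner[ltv >= 36] → T8
loan_id=13: status='paid' → outer ELSE → T4
loan_id=14: status='current' → inner[balance < 14330] → T9
loan_id=15: status='grace' → outer ELSE → T4
loan_id=16: status='grace' → outer ELSE → T4
loan_id=17: status='current' → inner[balance < 14330] → T9
loan_id=18: status='grace' → outer ELSE → T4
loan_id=19: status='grace' → outer ELSE → T4
loan_id=20: status='late' → inner[ltv >= 36] → T8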